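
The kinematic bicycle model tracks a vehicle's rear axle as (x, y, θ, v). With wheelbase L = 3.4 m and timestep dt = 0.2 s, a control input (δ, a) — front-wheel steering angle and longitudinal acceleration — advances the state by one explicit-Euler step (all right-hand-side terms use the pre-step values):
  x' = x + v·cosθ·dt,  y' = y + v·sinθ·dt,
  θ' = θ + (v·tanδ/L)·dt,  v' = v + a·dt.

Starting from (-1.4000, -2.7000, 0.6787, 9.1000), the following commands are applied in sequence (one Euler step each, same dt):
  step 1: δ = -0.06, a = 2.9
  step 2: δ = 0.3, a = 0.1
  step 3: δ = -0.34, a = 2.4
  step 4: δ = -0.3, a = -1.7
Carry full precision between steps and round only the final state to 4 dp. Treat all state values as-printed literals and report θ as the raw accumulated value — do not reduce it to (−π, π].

(4.5377, 2.2152, 0.4356, 9.8400)

after step 1 (δ=-0.06, a=2.9): (0.016669, -1.557437, 0.646544, 9.680000)
after step 2 (δ=0.3, a=0.1): (1.561927, -0.391130, 0.822683, 9.700000)
after step 3 (δ=-0.34, a=2.4): (2.881625, 1.030839, 0.620845, 10.180000)
after step 4 (δ=-0.3, a=-1.7): (4.537681, 2.215227, 0.435608, 9.840000)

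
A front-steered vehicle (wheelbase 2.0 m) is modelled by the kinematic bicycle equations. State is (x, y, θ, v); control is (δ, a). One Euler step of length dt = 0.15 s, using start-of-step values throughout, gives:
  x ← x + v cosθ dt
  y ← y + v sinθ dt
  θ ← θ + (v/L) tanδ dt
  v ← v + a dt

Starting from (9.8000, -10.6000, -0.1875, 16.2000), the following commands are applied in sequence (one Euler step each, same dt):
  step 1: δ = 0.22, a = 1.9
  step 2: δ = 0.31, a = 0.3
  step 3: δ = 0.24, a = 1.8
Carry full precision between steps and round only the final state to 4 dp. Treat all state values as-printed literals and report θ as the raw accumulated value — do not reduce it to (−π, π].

(16.8504, -9.6995, 0.7836, 16.8000)

after step 1 (δ=0.22, a=1.9): (12.187410, -11.052960, 0.084198, 16.485000)
after step 2 (δ=0.31, a=0.3): (14.651400, -10.845006, 0.480243, 16.530000)
after step 3 (δ=0.24, a=1.8): (16.850427, -9.699492, 0.783630, 16.800000)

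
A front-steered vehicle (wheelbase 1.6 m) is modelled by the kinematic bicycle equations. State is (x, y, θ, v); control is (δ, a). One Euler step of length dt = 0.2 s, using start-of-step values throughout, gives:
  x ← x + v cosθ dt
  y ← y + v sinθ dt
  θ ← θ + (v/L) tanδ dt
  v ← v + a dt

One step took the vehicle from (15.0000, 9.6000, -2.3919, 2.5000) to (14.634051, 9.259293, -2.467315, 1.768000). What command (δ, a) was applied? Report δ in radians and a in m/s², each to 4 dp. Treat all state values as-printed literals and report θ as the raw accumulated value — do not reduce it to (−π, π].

δ = -0.2368, a = -3.6600

a = (v'−v)/dt = (-0.732000)/0.2 = -3.6600
Δθ = θ'−θ = -0.075415;  (v·dt/L) = 2.5000·0.2/1.6 = 0.312500
tan δ = Δθ·L/(v·dt) = -0.241328  →  δ = -0.2368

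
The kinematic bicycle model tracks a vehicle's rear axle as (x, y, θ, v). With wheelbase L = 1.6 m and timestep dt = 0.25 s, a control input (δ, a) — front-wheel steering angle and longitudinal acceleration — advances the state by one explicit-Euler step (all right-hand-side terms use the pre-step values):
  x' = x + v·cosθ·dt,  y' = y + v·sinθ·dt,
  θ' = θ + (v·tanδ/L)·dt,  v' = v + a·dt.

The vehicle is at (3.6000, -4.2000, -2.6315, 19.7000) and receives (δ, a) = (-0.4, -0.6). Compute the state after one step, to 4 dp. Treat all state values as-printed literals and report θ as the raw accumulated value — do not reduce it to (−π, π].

(-0.6980, -6.6047, -3.9329, 19.5500)

x' = 3.6000 + 19.7000·cos(-2.6315)·0.25 = -0.6980
y' = -4.2000 + 19.7000·sin(-2.6315)·0.25 = -6.6047
θ' = -2.6315 + (19.7000/1.6)·tan(-0.4)·0.25 = -3.9329
v' = 19.7000 − 0.6000·0.25 = 19.5500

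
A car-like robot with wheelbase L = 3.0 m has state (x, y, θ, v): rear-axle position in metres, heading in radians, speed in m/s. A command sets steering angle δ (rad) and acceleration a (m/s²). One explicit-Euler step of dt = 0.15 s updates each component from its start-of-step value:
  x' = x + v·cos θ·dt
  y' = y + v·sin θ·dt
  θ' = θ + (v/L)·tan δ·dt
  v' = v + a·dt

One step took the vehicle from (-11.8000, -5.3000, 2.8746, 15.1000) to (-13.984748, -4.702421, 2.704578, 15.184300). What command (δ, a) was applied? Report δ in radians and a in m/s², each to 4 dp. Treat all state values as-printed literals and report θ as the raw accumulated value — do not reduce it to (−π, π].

a = (v'−v)/dt = (0.084300)/0.15 = 0.5620
Δθ = θ'−θ = -0.170022;  (v·dt/L) = 15.1000·0.15/3.0 = 0.755000
tan δ = Δθ·L/(v·dt) = -0.225195  →  δ = -0.2215

δ = -0.2215, a = 0.5620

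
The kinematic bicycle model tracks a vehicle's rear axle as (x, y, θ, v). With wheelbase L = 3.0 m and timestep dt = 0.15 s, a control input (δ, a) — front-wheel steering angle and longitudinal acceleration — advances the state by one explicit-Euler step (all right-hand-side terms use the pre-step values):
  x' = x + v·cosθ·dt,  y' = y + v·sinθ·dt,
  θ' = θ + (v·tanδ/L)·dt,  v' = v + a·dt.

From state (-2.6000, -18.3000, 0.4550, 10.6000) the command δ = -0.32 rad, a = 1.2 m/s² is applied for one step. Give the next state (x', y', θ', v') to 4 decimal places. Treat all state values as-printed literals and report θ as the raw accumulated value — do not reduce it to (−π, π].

(-1.1718, -17.6013, 0.2794, 10.7800)

x' = -2.6000 + 10.6000·cos(0.4550)·0.15 = -1.1718
y' = -18.3000 + 10.6000·sin(0.4550)·0.15 = -17.6013
θ' = 0.4550 + (10.6000/3.0)·tan(-0.32)·0.15 = 0.2794
v' = 10.6000 + 1.2000·0.15 = 10.7800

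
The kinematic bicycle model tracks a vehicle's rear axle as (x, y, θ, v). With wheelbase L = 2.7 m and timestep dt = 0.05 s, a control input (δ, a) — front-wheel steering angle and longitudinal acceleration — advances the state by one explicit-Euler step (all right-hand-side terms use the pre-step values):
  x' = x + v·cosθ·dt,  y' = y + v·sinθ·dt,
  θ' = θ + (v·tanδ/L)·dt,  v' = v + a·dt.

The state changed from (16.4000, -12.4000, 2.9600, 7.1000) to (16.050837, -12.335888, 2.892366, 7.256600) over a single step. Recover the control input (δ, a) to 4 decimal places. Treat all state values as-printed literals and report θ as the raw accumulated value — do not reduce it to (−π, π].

a = (v'−v)/dt = (0.156600)/0.05 = 3.1320
Δθ = θ'−θ = -0.067634;  (v·dt/L) = 7.1000·0.05/2.7 = 0.131481
tan δ = Δθ·L/(v·dt) = -0.514399  →  δ = -0.4751

δ = -0.4751, a = 3.1320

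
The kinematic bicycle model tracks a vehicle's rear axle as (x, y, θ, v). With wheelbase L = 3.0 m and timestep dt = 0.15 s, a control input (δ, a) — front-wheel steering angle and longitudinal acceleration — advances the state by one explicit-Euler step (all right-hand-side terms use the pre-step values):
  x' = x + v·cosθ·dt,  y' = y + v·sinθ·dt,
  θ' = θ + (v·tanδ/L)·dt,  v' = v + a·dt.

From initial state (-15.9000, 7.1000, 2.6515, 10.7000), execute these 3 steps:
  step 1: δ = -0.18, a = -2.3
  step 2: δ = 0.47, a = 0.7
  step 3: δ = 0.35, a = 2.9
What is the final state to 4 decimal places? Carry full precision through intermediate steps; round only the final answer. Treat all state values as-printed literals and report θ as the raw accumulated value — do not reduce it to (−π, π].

(-20.0961, 9.2165, 3.0081, 10.8950)

after step 1 (δ=-0.18, a=-2.3): (-17.316074, 7.855486, 2.554146, 10.355000)
after step 2 (δ=0.47, a=0.7): (-18.608935, 8.716355, 2.817146, 10.460000)
after step 3 (δ=0.35, a=2.9): (-20.096076, 9.216528, 3.008056, 10.895000)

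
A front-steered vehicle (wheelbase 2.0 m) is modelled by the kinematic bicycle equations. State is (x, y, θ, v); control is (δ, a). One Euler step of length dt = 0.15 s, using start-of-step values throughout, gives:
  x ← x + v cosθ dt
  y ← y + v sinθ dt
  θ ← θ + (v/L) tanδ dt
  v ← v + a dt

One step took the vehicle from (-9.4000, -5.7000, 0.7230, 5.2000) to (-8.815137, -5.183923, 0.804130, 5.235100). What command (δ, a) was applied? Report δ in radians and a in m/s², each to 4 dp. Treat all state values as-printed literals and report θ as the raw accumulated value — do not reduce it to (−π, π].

δ = 0.2051, a = 0.2340

a = (v'−v)/dt = (0.035100)/0.15 = 0.2340
Δθ = θ'−θ = 0.081130;  (v·dt/L) = 5.2000·0.15/2.0 = 0.390000
tan δ = Δθ·L/(v·dt) = 0.208026  →  δ = 0.2051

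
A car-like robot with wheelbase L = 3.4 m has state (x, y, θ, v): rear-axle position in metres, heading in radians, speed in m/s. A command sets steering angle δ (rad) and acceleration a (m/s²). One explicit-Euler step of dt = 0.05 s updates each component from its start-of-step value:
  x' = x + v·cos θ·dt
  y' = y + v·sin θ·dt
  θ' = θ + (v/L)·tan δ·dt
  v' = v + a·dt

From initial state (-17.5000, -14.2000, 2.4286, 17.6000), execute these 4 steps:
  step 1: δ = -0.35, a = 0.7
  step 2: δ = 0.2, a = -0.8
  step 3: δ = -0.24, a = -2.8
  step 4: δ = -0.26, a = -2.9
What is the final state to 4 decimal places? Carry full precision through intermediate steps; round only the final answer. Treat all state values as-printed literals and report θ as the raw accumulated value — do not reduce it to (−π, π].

after step 1 (δ=-0.35, a=0.7): (-18.165639, -13.624392, 2.334122, 17.635000)
after step 2 (δ=0.2, a=-0.8): (-18.775218, -12.987291, 2.386692, 17.595000)
after step 3 (δ=-0.24, a=-2.8): (-19.415975, -12.384473, 2.323372, 17.455000)
after step 4 (δ=-0.26, a=-2.9): (-20.012518, -11.747426, 2.255087, 17.310000)

(-20.0125, -11.7474, 2.2551, 17.3100)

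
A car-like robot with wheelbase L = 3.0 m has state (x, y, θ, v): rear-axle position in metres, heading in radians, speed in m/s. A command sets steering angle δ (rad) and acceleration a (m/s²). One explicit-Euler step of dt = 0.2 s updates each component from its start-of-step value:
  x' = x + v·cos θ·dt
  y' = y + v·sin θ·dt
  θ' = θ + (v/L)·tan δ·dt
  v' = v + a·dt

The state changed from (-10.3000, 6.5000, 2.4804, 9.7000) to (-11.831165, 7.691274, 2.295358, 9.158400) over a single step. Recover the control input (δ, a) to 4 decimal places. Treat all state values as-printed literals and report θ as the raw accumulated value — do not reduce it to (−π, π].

δ = -0.2787, a = -2.7080

a = (v'−v)/dt = (-0.541600)/0.2 = -2.7080
Δθ = θ'−θ = -0.185042;  (v·dt/L) = 9.7000·0.2/3.0 = 0.646667
tan δ = Δθ·L/(v·dt) = -0.286147  →  δ = -0.2787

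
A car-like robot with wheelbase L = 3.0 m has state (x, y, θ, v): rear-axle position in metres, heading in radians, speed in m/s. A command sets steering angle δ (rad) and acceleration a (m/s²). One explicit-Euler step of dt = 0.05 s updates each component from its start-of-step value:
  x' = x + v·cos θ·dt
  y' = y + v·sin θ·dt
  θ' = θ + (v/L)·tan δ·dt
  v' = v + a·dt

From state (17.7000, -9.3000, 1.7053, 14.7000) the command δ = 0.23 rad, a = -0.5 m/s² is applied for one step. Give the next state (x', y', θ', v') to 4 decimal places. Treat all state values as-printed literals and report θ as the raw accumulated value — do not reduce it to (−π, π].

x' = 17.7000 + 14.7000·cos(1.7053)·0.05 = 17.6014
y' = -9.3000 + 14.7000·sin(1.7053)·0.05 = -8.5716
θ' = 1.7053 + (14.7000/3.0)·tan(0.23)·0.05 = 1.7627
v' = 14.7000 − 0.5000·0.05 = 14.6750

(17.6014, -8.5716, 1.7627, 14.6750)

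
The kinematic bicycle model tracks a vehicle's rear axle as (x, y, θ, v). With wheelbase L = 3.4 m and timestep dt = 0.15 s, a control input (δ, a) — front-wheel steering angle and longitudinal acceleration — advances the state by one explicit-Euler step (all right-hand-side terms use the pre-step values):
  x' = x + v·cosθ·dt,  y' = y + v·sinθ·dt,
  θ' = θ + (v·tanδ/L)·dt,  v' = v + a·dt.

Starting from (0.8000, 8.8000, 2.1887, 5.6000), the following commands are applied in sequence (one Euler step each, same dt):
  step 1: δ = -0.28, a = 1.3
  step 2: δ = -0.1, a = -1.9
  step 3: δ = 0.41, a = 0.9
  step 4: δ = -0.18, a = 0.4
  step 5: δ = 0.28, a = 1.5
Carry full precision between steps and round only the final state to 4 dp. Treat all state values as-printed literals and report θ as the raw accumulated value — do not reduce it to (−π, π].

after step 1 (δ=-0.28, a=1.3): (0.313365, 9.484680, 2.117657, 5.795000)
after step 2 (δ=-0.1, a=-1.9): (-0.138653, 10.227159, 2.092005, 5.510000)
after step 3 (δ=0.41, a=0.9): (-0.550191, 10.943915, 2.197659, 5.645000)
after step 4 (δ=-0.18, a=0.4): (-1.046900, 11.629674, 2.152341, 5.705000)
after step 5 (δ=0.28, a=1.5): (-1.516977, 12.344751, 2.224716, 5.930000)

(-1.5170, 12.3448, 2.2247, 5.9300)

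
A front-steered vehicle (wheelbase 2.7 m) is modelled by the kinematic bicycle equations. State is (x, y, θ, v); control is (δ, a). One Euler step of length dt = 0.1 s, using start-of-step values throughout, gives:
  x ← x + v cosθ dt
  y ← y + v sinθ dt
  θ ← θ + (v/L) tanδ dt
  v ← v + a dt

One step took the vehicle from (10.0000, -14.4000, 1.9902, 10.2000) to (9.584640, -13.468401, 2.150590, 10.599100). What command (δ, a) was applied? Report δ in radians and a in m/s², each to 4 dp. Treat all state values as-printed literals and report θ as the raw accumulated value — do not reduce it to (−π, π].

a = (v'−v)/dt = (0.399100)/0.1 = 3.9910
Δθ = θ'−θ = 0.160390;  (v·dt/L) = 10.2000·0.1/2.7 = 0.377778
tan δ = Δθ·L/(v·dt) = 0.424562  →  δ = 0.4015

δ = 0.4015, a = 3.9910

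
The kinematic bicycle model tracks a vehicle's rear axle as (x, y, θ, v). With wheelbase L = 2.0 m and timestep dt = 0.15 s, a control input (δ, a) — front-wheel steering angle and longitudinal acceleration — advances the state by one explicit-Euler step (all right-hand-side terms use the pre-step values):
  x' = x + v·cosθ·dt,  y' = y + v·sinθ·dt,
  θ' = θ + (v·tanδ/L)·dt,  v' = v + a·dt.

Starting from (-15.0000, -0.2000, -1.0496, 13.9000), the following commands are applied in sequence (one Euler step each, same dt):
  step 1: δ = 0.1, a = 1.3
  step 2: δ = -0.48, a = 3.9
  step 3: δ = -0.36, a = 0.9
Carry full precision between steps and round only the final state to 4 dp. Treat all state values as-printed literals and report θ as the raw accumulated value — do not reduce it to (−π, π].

(-12.5575, -5.9175, -1.9098, 14.8150)

after step 1 (δ=0.1, a=1.3): (-13.961841, -2.008162, -0.945001, 14.095000)
after step 2 (δ=-0.48, a=3.9): (-12.723436, -3.721757, -1.495352, 14.680000)
after step 3 (δ=-0.36, a=0.9): (-12.557465, -5.917493, -1.909771, 14.815000)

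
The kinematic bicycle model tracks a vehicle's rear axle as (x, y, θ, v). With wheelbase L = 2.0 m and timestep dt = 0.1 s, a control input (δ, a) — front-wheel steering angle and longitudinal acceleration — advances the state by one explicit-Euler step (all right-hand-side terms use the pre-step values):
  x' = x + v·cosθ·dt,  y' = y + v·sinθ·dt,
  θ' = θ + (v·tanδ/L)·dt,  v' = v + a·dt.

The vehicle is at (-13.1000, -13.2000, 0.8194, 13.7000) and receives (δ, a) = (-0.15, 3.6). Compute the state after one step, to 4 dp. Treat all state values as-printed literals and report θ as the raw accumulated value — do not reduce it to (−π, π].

x' = -13.1000 + 13.7000·cos(0.8194)·0.1 = -12.1648
y' = -13.2000 + 13.7000·sin(0.8194)·0.1 = -12.1989
θ' = 0.8194 + (13.7000/2.0)·tan(-0.15)·0.1 = 0.7159
v' = 13.7000 + 3.6000·0.1 = 14.0600

(-12.1648, -12.1989, 0.7159, 14.0600)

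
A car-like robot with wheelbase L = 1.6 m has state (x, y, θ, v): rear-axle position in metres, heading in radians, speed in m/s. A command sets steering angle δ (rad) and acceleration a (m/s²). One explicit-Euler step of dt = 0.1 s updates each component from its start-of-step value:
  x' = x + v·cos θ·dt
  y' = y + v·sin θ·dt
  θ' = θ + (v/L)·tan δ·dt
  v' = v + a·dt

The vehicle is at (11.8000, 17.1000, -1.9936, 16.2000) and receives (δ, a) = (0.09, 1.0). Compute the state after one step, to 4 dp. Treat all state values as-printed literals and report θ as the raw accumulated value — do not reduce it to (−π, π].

(11.1353, 15.6227, -1.9022, 16.3000)

x' = 11.8000 + 16.2000·cos(-1.9936)·0.1 = 11.1353
y' = 17.1000 + 16.2000·sin(-1.9936)·0.1 = 15.6227
θ' = -1.9936 + (16.2000/1.6)·tan(0.09)·0.1 = -1.9022
v' = 16.2000 + 1.0000·0.1 = 16.3000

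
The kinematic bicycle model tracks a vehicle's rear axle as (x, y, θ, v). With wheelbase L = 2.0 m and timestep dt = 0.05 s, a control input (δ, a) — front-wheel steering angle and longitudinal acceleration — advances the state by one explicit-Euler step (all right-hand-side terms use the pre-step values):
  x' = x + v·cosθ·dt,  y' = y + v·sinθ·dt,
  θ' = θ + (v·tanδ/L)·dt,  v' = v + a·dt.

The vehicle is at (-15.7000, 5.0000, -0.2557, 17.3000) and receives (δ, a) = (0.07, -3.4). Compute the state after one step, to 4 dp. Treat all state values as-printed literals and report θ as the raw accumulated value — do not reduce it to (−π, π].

x' = -15.7000 + 17.3000·cos(-0.2557)·0.05 = -14.8631
y' = 5.0000 + 17.3000·sin(-0.2557)·0.05 = 4.7812
θ' = -0.2557 + (17.3000/2.0)·tan(0.07)·0.05 = -0.2254
v' = 17.3000 − 3.4000·0.05 = 17.1300

(-14.8631, 4.7812, -0.2254, 17.1300)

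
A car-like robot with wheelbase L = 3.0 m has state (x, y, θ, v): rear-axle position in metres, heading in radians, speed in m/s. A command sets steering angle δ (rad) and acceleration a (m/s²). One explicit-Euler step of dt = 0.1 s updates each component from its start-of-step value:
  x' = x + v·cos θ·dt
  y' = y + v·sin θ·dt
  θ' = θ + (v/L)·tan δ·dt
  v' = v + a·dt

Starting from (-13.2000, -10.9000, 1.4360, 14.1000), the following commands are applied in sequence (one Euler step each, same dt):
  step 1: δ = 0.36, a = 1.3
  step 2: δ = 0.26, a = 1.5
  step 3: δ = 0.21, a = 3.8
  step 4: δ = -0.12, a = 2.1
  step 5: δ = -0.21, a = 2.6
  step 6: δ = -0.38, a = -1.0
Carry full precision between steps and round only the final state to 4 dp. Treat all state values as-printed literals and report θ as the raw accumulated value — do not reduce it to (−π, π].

(-14.1787, -2.2626, 1.4728, 15.1300)

after step 1 (δ=0.36, a=1.3): (-13.010512, -9.502791, 1.612909, 14.230000)
after step 2 (δ=0.26, a=1.5): (-13.070421, -8.081052, 1.739092, 14.380000)
after step 3 (δ=0.21, a=3.8): (-13.311290, -6.663369, 1.841259, 14.760000)
after step 4 (δ=-0.12, a=2.1): (-13.705643, -5.241025, 1.781933, 14.970000)
after step 5 (δ=-0.21, a=2.6): (-14.019372, -3.777269, 1.675575, 15.230000)
after step 6 (δ=-0.38, a=-1.0): (-14.178659, -2.262621, 1.472807, 15.130000)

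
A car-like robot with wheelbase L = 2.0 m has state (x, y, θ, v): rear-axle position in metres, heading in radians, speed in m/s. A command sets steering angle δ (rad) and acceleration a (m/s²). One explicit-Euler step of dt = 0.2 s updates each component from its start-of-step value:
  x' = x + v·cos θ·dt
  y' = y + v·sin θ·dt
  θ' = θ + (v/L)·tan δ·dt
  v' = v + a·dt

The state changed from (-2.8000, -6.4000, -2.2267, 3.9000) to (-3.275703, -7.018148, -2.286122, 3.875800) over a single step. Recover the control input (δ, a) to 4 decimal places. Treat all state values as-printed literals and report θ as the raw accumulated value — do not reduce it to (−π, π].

a = (v'−v)/dt = (-0.024200)/0.2 = -0.1210
Δθ = θ'−θ = -0.059422;  (v·dt/L) = 3.9000·0.2/2.0 = 0.390000
tan δ = Δθ·L/(v·dt) = -0.152364  →  δ = -0.1512

δ = -0.1512, a = -0.1210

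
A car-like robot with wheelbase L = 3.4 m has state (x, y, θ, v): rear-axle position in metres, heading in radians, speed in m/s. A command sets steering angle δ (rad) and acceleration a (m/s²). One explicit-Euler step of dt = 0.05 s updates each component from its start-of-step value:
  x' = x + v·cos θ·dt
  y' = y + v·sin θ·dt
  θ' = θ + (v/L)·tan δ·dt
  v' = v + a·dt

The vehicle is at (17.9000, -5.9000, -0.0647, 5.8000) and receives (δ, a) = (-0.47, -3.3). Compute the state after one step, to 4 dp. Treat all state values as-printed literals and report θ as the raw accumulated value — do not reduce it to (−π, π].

(18.1894, -5.9187, -0.1080, 5.6350)

x' = 17.9000 + 5.8000·cos(-0.0647)·0.05 = 18.1894
y' = -5.9000 + 5.8000·sin(-0.0647)·0.05 = -5.9187
θ' = -0.0647 + (5.8000/3.4)·tan(-0.47)·0.05 = -0.1080
v' = 5.8000 − 3.3000·0.05 = 5.6350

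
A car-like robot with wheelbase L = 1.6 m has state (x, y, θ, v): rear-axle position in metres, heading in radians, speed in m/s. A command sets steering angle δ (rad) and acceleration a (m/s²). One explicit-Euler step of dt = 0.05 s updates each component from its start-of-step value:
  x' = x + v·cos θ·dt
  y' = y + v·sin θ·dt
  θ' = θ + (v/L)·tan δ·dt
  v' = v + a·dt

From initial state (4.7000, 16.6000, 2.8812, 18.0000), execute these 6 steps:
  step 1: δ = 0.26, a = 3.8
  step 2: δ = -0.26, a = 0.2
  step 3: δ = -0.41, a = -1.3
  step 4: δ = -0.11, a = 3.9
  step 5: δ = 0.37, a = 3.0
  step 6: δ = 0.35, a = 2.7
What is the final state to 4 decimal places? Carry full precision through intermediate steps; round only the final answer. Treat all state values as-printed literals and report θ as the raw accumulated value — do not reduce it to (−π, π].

(-0.3831, 18.4223, 3.0028, 18.6150)

after step 1 (δ=0.26, a=3.8): (3.830340, 16.831714, 3.030837, 18.190000)
after step 2 (δ=-0.26, a=0.2): (2.926413, 16.932240, 2.879620, 18.200000)
after step 3 (δ=-0.41, a=-1.3): (2.047461, 17.167918, 2.632424, 18.135000)
after step 4 (δ=-0.11, a=3.9): (1.255732, 17.609914, 2.569832, 18.330000)
after step 5 (δ=0.37, a=3.0): (0.485002, 18.105845, 2.792005, 18.480000)
after step 6 (δ=0.35, a=2.7): (-0.383109, 18.422324, 3.002809, 18.615000)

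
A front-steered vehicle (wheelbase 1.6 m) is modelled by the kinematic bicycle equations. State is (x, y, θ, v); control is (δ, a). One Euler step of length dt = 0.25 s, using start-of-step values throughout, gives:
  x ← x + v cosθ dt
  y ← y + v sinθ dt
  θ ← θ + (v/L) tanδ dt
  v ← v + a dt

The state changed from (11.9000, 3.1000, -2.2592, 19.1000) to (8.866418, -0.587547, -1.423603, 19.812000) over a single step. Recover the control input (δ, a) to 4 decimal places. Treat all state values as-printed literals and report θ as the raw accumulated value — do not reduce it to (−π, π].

δ = 0.2730, a = 2.8480

a = (v'−v)/dt = (0.712000)/0.25 = 2.8480
Δθ = θ'−θ = 0.835597;  (v·dt/L) = 19.1000·0.25/1.6 = 2.984375
tan δ = Δθ·L/(v·dt) = 0.279991  →  δ = 0.2730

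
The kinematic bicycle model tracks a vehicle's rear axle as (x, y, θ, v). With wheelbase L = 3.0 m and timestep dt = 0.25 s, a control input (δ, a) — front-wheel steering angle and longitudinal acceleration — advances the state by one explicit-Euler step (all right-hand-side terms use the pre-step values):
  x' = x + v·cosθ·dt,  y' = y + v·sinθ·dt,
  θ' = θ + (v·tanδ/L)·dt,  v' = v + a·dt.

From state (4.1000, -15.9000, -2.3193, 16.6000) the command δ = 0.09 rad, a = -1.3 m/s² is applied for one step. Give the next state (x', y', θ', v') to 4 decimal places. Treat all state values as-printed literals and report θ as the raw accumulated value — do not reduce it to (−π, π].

x' = 4.1000 + 16.6000·cos(-2.3193)·0.25 = 1.2757
y' = -15.9000 + 16.6000·sin(-2.3193)·0.25 = -18.9407
θ' = -2.3193 + (16.6000/3.0)·tan(0.09)·0.25 = -2.1945
v' = 16.6000 − 1.3000·0.25 = 16.2750

(1.2757, -18.9407, -2.1945, 16.2750)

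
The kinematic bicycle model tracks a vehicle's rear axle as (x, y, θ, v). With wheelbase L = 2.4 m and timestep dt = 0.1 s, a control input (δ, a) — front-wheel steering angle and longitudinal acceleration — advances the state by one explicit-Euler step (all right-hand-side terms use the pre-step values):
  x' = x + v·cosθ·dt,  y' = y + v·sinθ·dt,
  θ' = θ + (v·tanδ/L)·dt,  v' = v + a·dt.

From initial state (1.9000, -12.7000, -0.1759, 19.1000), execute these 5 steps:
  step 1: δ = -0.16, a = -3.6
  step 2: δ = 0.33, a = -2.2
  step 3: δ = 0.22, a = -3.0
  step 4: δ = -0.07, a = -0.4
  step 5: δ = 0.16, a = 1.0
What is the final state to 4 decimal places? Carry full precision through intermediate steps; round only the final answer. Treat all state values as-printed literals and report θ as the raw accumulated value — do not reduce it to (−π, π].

after step 1 (δ=-0.16, a=-3.6): (3.780528, -13.034239, -0.304331, 18.740000)
after step 2 (δ=0.33, a=-2.2): (5.568413, -13.595793, -0.036876, 18.520000)
after step 3 (δ=0.22, a=-3.0): (7.419154, -13.664072, 0.135683, 18.220000)
after step 4 (δ=-0.07, a=-0.4): (9.224408, -13.417615, 0.082455, 18.180000)
after step 5 (δ=0.16, a=1.0): (11.036231, -13.267882, 0.204700, 18.280000)

(11.0362, -13.2679, 0.2047, 18.2800)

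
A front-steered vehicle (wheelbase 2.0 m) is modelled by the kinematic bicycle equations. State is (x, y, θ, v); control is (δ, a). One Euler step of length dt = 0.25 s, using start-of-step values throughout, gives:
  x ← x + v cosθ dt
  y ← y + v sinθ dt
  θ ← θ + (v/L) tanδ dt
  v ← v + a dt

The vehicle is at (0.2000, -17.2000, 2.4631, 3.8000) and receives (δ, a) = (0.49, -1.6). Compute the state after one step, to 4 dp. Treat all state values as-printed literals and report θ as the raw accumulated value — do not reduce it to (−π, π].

x' = 0.2000 + 3.8000·cos(2.4631)·0.25 = -0.5396
y' = -17.2000 + 3.8000·sin(2.4631)·0.25 = -16.6038
θ' = 2.4631 + (3.8000/2.0)·tan(0.49)·0.25 = 2.7165
v' = 3.8000 − 1.6000·0.25 = 3.4000

(-0.5396, -16.6038, 2.7165, 3.4000)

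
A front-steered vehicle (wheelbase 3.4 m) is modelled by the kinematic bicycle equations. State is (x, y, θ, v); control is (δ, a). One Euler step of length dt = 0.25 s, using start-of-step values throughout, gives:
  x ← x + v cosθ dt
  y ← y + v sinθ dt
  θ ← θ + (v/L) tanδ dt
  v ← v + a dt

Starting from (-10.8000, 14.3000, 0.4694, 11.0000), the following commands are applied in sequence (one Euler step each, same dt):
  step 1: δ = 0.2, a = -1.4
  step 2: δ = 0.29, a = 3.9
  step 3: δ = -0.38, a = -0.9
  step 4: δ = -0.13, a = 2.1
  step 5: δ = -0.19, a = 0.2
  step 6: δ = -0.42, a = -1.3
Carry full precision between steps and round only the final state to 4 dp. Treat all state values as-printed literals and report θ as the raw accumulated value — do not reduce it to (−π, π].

after step 1 (δ=0.2, a=-1.4): (-8.347440, 15.543966, 0.633357, 10.650000)
after step 2 (δ=0.29, a=3.9): (-6.201344, 17.119776, 0.867040, 11.625000)
after step 3 (δ=-0.38, a=-0.9): (-4.320751, 19.335551, 0.525630, 11.400000)
after step 4 (δ=-0.13, a=2.1): (-1.855479, 20.765562, 0.416042, 11.925000)
after step 5 (δ=-0.19, a=0.2): (0.871458, 21.970414, 0.247408, 11.975000)
after step 6 (δ=-0.42, a=-1.3): (3.774050, 22.703560, -0.145805, 11.650000)

(3.7740, 22.7036, -0.1458, 11.6500)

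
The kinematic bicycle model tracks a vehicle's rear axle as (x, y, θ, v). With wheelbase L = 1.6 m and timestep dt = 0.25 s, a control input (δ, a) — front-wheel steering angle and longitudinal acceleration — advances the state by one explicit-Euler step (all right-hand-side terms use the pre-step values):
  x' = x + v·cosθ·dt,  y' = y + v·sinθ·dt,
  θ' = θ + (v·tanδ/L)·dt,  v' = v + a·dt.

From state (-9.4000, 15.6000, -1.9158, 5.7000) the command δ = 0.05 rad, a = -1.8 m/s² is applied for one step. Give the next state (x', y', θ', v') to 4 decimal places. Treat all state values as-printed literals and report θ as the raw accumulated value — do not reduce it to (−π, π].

(-9.8819, 14.2590, -1.8712, 5.2500)

x' = -9.4000 + 5.7000·cos(-1.9158)·0.25 = -9.8819
y' = 15.6000 + 5.7000·sin(-1.9158)·0.25 = 14.2590
θ' = -1.9158 + (5.7000/1.6)·tan(0.05)·0.25 = -1.8712
v' = 5.7000 − 1.8000·0.25 = 5.2500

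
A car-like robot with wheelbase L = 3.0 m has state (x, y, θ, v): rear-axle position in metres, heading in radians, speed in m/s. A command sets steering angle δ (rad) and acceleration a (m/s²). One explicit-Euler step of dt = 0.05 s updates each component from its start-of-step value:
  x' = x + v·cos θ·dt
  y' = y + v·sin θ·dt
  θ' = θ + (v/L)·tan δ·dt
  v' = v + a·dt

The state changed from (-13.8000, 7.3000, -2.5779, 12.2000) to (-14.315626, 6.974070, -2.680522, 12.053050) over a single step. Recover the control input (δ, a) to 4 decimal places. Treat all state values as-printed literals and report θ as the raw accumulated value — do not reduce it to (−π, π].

δ = -0.4674, a = -2.9390

a = (v'−v)/dt = (-0.146950)/0.05 = -2.9390
Δθ = θ'−θ = -0.102622;  (v·dt/L) = 12.2000·0.05/3.0 = 0.203333
tan δ = Δθ·L/(v·dt) = -0.504698  →  δ = -0.4674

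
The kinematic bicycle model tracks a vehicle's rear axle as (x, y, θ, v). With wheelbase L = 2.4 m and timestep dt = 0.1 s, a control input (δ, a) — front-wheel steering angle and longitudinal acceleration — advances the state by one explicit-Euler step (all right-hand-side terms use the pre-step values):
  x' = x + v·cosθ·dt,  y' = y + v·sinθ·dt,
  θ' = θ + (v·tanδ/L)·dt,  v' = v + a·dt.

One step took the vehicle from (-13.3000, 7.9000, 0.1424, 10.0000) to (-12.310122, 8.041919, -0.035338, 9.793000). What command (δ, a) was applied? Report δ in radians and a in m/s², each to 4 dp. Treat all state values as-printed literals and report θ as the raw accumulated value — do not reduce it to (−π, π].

δ = -0.4032, a = -2.0700

a = (v'−v)/dt = (-0.207000)/0.1 = -2.0700
Δθ = θ'−θ = -0.177738;  (v·dt/L) = 10.0000·0.1/2.4 = 0.416667
tan δ = Δθ·L/(v·dt) = -0.426571  →  δ = -0.4032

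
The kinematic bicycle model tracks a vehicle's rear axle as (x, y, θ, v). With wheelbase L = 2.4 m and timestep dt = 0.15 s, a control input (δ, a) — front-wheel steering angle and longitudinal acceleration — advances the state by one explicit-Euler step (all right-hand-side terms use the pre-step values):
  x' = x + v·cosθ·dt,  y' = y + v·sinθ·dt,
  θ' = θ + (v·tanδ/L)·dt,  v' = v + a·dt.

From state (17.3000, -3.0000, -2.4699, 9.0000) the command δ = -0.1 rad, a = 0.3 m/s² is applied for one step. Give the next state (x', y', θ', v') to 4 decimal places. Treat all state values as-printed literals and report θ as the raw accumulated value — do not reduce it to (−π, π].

x' = 17.3000 + 9.0000·cos(-2.4699)·0.15 = 16.2433
y' = -3.0000 + 9.0000·sin(-2.4699)·0.15 = -3.8401
θ' = -2.4699 + (9.0000/2.4)·tan(-0.1)·0.15 = -2.5263
v' = 9.0000 + 0.3000·0.15 = 9.0450

(16.2433, -3.8401, -2.5263, 9.0450)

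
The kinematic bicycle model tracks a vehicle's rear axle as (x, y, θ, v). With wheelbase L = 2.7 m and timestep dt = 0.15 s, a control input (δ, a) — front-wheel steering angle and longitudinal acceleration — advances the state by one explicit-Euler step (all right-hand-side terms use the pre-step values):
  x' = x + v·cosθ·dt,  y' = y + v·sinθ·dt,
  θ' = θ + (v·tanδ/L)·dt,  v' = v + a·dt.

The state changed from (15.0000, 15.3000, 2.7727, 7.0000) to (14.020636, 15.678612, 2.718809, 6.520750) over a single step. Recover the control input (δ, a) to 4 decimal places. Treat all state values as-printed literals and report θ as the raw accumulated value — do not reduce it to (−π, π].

δ = -0.1377, a = -3.1950

a = (v'−v)/dt = (-0.479250)/0.15 = -3.1950
Δθ = θ'−θ = -0.053891;  (v·dt/L) = 7.0000·0.15/2.7 = 0.388889
tan δ = Δθ·L/(v·dt) = -0.138577  →  δ = -0.1377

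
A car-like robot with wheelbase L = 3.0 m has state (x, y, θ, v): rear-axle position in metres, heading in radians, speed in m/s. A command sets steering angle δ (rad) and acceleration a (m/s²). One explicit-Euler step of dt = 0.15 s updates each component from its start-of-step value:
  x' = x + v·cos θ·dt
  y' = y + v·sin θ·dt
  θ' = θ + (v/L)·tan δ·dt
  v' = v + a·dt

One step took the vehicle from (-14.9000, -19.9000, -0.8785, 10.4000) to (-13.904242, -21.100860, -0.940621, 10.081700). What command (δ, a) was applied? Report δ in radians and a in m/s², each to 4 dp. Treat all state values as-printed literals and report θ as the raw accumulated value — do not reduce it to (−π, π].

a = (v'−v)/dt = (-0.318300)/0.15 = -2.1220
Δθ = θ'−θ = -0.062121;  (v·dt/L) = 10.4000·0.15/3.0 = 0.520000
tan δ = Δθ·L/(v·dt) = -0.119463  →  δ = -0.1189

δ = -0.1189, a = -2.1220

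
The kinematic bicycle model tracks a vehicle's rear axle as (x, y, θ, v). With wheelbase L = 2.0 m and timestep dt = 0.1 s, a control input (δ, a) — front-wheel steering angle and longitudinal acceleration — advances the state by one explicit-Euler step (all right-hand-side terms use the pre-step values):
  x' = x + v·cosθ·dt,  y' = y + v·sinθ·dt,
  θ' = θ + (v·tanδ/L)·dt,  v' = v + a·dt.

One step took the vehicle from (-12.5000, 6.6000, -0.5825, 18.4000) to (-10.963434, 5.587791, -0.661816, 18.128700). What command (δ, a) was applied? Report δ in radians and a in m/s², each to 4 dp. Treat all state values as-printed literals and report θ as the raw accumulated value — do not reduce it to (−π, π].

δ = -0.0860, a = -2.7130

a = (v'−v)/dt = (-0.271300)/0.1 = -2.7130
Δθ = θ'−θ = -0.079316;  (v·dt/L) = 18.4000·0.1/2.0 = 0.920000
tan δ = Δθ·L/(v·dt) = -0.086213  →  δ = -0.0860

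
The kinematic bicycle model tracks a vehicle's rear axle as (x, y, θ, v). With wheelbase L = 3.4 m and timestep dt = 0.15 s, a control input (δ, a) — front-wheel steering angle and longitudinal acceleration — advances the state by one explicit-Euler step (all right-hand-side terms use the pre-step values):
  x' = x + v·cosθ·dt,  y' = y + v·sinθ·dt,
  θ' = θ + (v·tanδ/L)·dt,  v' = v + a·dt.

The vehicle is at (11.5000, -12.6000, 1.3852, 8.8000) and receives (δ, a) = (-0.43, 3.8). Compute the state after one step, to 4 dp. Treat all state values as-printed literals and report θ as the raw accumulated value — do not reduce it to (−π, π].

x' = 11.5000 + 8.8000·cos(1.3852)·0.15 = 11.7436
y' = -12.6000 + 8.8000·sin(1.3852)·0.15 = -11.3027
θ' = 1.3852 + (8.8000/3.4)·tan(-0.43)·0.15 = 1.2071
v' = 8.8000 + 3.8000·0.15 = 9.3700

(11.7436, -11.3027, 1.2071, 9.3700)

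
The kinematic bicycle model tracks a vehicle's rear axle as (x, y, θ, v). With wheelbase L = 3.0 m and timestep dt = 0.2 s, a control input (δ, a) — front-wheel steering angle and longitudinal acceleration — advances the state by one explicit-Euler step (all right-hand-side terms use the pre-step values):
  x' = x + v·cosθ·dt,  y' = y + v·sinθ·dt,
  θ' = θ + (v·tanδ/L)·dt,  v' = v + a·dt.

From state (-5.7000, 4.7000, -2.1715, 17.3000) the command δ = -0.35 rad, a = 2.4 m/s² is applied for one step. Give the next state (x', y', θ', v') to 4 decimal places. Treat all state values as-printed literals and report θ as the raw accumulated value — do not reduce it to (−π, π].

x' = -5.7000 + 17.3000·cos(-2.1715)·0.2 = -7.6557
y' = 4.7000 + 17.3000·sin(-2.1715)·0.2 = 1.8457
θ' = -2.1715 + (17.3000/3.0)·tan(-0.35)·0.2 = -2.5925
v' = 17.3000 + 2.4000·0.2 = 17.7800

(-7.6557, 1.8457, -2.5925, 17.7800)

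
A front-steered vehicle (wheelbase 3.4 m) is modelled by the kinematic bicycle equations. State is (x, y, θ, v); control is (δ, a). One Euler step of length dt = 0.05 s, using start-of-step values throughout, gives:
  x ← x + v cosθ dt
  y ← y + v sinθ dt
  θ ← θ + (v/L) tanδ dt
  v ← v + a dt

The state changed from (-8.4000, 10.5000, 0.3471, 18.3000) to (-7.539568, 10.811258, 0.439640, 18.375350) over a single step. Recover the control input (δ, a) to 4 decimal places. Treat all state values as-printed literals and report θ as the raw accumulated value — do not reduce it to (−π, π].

a = (v'−v)/dt = (0.075350)/0.05 = 1.5070
Δθ = θ'−θ = 0.092540;  (v·dt/L) = 18.3000·0.05/3.4 = 0.269118
tan δ = Δθ·L/(v·dt) = 0.343864  →  δ = 0.3312

δ = 0.3312, a = 1.5070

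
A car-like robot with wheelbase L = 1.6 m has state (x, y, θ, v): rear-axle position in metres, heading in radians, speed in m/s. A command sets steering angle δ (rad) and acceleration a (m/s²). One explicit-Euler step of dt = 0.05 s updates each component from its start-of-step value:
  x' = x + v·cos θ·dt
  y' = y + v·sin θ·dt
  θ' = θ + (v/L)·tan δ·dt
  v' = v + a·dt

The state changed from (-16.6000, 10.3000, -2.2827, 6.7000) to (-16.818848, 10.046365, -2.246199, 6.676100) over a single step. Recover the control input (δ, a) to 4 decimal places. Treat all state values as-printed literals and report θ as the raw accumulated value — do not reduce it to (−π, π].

δ = 0.1726, a = -0.4780

a = (v'−v)/dt = (-0.023900)/0.05 = -0.4780
Δθ = θ'−θ = 0.036501;  (v·dt/L) = 6.7000·0.05/1.6 = 0.209375
tan δ = Δθ·L/(v·dt) = 0.174333  →  δ = 0.1726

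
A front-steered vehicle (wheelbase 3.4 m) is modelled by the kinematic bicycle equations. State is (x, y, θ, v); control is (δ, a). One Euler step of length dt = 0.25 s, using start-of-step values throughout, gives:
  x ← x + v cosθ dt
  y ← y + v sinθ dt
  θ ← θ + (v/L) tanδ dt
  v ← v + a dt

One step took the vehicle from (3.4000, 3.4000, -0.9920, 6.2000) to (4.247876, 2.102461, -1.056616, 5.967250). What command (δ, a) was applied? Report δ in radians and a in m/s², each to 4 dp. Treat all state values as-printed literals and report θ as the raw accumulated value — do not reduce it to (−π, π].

a = (v'−v)/dt = (-0.232750)/0.25 = -0.9310
Δθ = θ'−θ = -0.064616;  (v·dt/L) = 6.2000·0.25/3.4 = 0.455882
tan δ = Δθ·L/(v·dt) = -0.141738  →  δ = -0.1408

δ = -0.1408, a = -0.9310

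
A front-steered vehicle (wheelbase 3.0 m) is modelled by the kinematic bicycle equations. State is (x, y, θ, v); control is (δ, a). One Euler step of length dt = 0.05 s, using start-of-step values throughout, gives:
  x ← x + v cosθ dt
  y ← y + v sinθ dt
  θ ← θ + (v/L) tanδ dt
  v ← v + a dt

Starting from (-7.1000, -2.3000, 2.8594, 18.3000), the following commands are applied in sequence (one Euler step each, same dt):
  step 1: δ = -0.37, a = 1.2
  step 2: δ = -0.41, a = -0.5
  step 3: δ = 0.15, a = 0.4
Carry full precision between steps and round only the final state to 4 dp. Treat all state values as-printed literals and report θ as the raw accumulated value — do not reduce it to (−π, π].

after step 1 (δ=-0.37, a=1.2): (-7.978809, -2.045207, 2.741102, 18.360000)
after step 2 (δ=-0.41, a=-0.5): (-8.824168, -1.687306, 2.608105, 18.335000)
after step 3 (δ=0.15, a=0.4): (-9.613525, -1.221102, 2.654289, 18.355000)

(-9.6135, -1.2211, 2.6543, 18.3550)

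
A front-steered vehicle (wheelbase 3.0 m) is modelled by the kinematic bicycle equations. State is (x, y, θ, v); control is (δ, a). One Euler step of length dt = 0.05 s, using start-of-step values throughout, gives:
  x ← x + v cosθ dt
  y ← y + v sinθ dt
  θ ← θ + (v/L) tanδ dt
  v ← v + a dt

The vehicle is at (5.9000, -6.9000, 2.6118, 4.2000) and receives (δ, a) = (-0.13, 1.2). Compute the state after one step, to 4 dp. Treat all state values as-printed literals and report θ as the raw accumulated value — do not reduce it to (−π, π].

(5.7188, -6.7939, 2.6026, 4.2600)

x' = 5.9000 + 4.2000·cos(2.6118)·0.05 = 5.7188
y' = -6.9000 + 4.2000·sin(2.6118)·0.05 = -6.7939
θ' = 2.6118 + (4.2000/3.0)·tan(-0.13)·0.05 = 2.6026
v' = 4.2000 + 1.2000·0.05 = 4.2600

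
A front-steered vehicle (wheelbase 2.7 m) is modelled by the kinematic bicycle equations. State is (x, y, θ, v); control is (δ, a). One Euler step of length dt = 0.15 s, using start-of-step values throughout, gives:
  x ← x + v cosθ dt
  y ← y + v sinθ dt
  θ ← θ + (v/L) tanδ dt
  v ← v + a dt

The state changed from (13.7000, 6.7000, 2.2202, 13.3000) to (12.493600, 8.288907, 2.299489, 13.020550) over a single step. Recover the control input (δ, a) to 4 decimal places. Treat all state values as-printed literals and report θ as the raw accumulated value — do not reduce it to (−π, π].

δ = 0.1069, a = -1.8630

a = (v'−v)/dt = (-0.279450)/0.15 = -1.8630
Δθ = θ'−θ = 0.079289;  (v·dt/L) = 13.3000·0.15/2.7 = 0.738889
tan δ = Δθ·L/(v·dt) = 0.107308  →  δ = 0.1069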